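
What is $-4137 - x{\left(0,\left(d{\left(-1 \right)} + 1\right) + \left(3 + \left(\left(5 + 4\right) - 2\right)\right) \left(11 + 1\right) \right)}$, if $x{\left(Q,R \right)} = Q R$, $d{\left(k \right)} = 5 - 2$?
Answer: $-4137$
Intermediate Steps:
$d{\left(k \right)} = 3$
$-4137 - x{\left(0,\left(d{\left(-1 \right)} + 1\right) + \left(3 + \left(\left(5 + 4\right) - 2\right)\right) \left(11 + 1\right) \right)} = -4137 - 0 \left(\left(3 + 1\right) + \left(3 + \left(\left(5 + 4\right) - 2\right)\right) \left(11 + 1\right)\right) = -4137 - 0 \left(4 + \left(3 + \left(9 - 2\right)\right) 12\right) = -4137 - 0 \left(4 + \left(3 + 7\right) 12\right) = -4137 - 0 \left(4 + 10 \cdot 12\right) = -4137 - 0 \left(4 + 120\right) = -4137 - 0 \cdot 124 = -4137 - 0 = -4137 + 0 = -4137$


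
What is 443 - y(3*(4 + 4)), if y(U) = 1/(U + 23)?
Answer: 20820/47 ≈ 442.98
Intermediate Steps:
y(U) = 1/(23 + U)
443 - y(3*(4 + 4)) = 443 - 1/(23 + 3*(4 + 4)) = 443 - 1/(23 + 3*8) = 443 - 1/(23 + 24) = 443 - 1/47 = 20820/47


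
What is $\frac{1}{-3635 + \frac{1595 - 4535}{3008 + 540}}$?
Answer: $- \frac{887}{3224980} \approx -0.00027504$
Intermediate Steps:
$\frac{1}{-3635 + \frac{1595 - 4535}{3008 + 540}} = \frac{1}{-3635 - \frac{2940}{3548}} = \frac{1}{-3635 - \frac{735}{887}} = \frac{1}{- \frac{3224980}{887}} = - \frac{887}{3224980}$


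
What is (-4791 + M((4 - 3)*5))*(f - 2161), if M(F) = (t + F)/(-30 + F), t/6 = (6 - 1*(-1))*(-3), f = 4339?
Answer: -260606412/25 ≈ -1.0424e+7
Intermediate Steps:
t = -126 (t = 6*((6 - 1*(-1))*(-3)) = 6*((6 + 1)*(-3)) = 6*(7*(-3)) = 6*(-21) = -126)
M(F) = (-126 + F)/(-30 + F)
(-4791 + M((4 - 3)*5))*(f - 2161) = (-4791 + (-126 + (4 - 3)*5)/(-30 + (4 - 3)*5))*(4339 - 2161) = (-4791 + (-126 + 1*5)/(-30 + 1*5))*2178 = (-4791 + (-126 + 5)/(-30 + 5))*2178 = (-4791 - 121/(-25))*2178 = (-4791 - 1/25*(-121))*2178 = (-4791 + 121/25)*2178 = -119654/25*2178 = -260606412/25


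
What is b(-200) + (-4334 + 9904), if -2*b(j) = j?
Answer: 5670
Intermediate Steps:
b(j) = -j/2
b(-200) + (-4334 + 9904) = -½*(-200) + (-4334 + 9904) = 100 + 5570 = 5670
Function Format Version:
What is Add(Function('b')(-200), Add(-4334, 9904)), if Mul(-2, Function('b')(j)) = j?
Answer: 5670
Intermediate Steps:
Function('b')(j) = Mul(Rational(-1, 2), j)
Add(Function('b')(-200), Add(-4334, 9904)) = Add(Mul(Rational(-1, 2), -200), Add(-4334, 9904)) = Add(100, 5570) = 5670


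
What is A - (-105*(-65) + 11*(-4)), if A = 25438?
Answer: 18657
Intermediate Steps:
A - (-105*(-65) + 11*(-4)) = 25438 - (-105*(-65) + 11*(-4)) = 25438 - (6825 - 44) = 25438 - 1*6781 = 25438 - 6781 = 18657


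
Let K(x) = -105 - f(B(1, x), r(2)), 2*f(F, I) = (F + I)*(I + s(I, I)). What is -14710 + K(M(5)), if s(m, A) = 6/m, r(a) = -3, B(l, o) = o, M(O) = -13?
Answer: -14855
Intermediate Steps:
f(F, I) = (F + I)*(I + 6/I)/2 (f(F, I) = ((F + I)*(I + 6/I))/2 = (F + I)*(I + 6/I)/2)
K(x) = -225/2 + 5*x/2 (K(x) = -105 - (6*x - 3*(6 + (-3)² + x*(-3)))/(2*(-3)) = -105 - (-1)*(6*x - 3*(6 + 9 - 3*x))/(2*3) = -105 - (-1)*(6*x - 3*(15 - 3*x))/(2*3) = -105 - (-1)*(6*x + (-45 + 9*x))/(2*3) = -105 - (-1)*(-45 + 15*x)/(2*3) = -105 - (15/2 - 5*x/2) = -105 + (-15/2 + 5*x/2) = -225/2 + 5*x/2)
-14710 + K(M(5)) = -14710 + (-225/2 + (5/2)*(-13)) = -14710 + (-225/2 - 65/2) = -14710 - 145 = -14855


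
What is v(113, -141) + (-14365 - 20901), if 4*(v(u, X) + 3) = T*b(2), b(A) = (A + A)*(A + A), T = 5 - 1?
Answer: -35253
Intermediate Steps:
T = 4
b(A) = 4*A**2 (b(A) = (2*A)*(2*A) = 4*A**2)
v(u, X) = 13 (v(u, X) = -3 + (4*(4*2**2))/4 = -3 + (4*(4*4))/4 = -3 + (4*16)/4 = -3 + (1/4)*64 = -3 + 16 = 13)
v(113, -141) + (-14365 - 20901) = 13 + (-14365 - 20901) = 13 - 35266 = -35253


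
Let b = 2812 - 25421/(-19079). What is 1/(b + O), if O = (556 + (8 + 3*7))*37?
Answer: 19079/466640524 ≈ 4.0886e-5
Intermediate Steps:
b = 53675569/19079 (b = 2812 - 25421*(-1)/19079 = 2812 - 1*(-25421/19079) = 2812 + 25421/19079 = 53675569/19079 ≈ 2813.3)
O = 21645 (O = (556 + (8 + 21))*37 = (556 + 29)*37 = 585*37 = 21645)
1/(b + O) = 1/(53675569/19079 + 21645) = 1/(466640524/19079) = 19079/466640524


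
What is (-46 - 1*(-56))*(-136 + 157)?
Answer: 210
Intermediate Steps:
(-46 - 1*(-56))*(-136 + 157) = (-46 + 56)*21 = 10*21 = 210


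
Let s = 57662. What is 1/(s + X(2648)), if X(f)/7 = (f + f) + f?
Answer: 1/113270 ≈ 8.8285e-6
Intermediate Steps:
X(f) = 21*f (X(f) = 7*((f + f) + f) = 7*(2*f + f) = 7*(3*f) = 21*f)
1/(s + X(2648)) = 1/(57662 + 21*2648) = 1/(57662 + 55608) = 1/113270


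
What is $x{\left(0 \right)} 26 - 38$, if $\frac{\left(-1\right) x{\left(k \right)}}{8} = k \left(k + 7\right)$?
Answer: $-38$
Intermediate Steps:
$x{\left(k \right)} = - 8 k \left(7 + k\right)$ ($x{\left(k \right)} = - 8 k \left(k + 7\right) = - 8 k \left(7 + k\right)$)
$x{\left(0 \right)} 26 - 38 = \left(-8\right) 0 \left(7 + 0\right) 26 - 38 = \left(-8\right) 0 \cdot 7 \cdot 26 - 38 = 0 \cdot 26 - 38 = 0 - 38 = -38$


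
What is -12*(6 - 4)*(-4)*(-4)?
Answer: -384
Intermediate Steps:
-12*(6 - 4)*(-4)*(-4) = -24*(-4)*(-4) = -12*(-8)*(-4) = 96*(-4) = -384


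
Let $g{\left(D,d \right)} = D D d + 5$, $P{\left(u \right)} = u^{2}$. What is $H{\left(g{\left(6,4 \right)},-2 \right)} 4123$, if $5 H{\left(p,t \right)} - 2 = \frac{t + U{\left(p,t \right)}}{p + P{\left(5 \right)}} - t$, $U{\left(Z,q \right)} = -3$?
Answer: $\frac{2848993}{870} \approx 3274.7$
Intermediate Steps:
$g{\left(D,d \right)} = 5 + d D^{2}$ ($g{\left(D,d \right)} = D^{2} d + 5 = d D^{2} + 5 = 5 + d D^{2}$)
$H{\left(p,t \right)} = \frac{2}{5} - \frac{t}{5} + \frac{-3 + t}{5 \left(25 + p\right)}$ ($H{\left(p,t \right)} = \frac{2}{5} + \frac{\frac{t - 3}{p + 5^{2}} - t}{5} = \frac{2}{5} + \frac{\frac{-3 + t}{p + 25} - t}{5} = \frac{2}{5} + \frac{\frac{-3 + t}{25 + p} - t}{5} = \frac{2}{5} + \frac{- t + \frac{-3 + t}{25 + p}}{5} = \frac{2}{5} - \left(\frac{t}{5} - \frac{-3 + t}{5 \left(25 + p\right)}\right) = \frac{2}{5} - \frac{t}{5} + \frac{-3 + t}{5 \left(25 + p\right)}$)
$H{\left(g{\left(6,4 \right)},-2 \right)} 4123 = \frac{47 - -48 + 2 \left(5 + 4 \cdot 6^{2}\right) - \left(5 + 4 \cdot 6^{2}\right) \left(-2\right)}{5 \left(25 + \left(5 + 4 \cdot 6^{2}\right)\right)} 4123 = \frac{47 + 48 + 2 \left(5 + 4 \cdot 36\right) - \left(5 + 4 \cdot 36\right) \left(-2\right)}{5 \left(25 + \left(5 + 4 \cdot 36\right)\right)} 4123 = \frac{47 + 48 + 2 \left(5 + 144\right) - \left(5 + 144\right) \left(-2\right)}{5 \left(25 + \left(5 + 144\right)\right)} 4123 = \frac{47 + 48 + 2 \cdot 149 - 149 \left(-2\right)}{5 \left(25 + 149\right)} 4123 = \frac{47 + 48 + 298 + 298}{5 \cdot 174} \cdot 4123 = \frac{1}{5} \cdot \frac{1}{174} \cdot 691 \cdot 4123 = \frac{691}{870} \cdot 4123 = \frac{2848993}{870}$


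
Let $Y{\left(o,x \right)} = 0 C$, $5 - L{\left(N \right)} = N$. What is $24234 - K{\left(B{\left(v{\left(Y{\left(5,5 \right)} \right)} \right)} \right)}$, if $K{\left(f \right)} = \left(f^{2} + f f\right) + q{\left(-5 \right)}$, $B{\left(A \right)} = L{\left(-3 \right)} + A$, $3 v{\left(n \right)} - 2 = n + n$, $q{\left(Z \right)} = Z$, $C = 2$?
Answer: $\frac{216799}{9} \approx 24089.0$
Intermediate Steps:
$L{\left(N \right)} = 5 - N$
$Y{\left(o,x \right)} = 0$ ($Y{\left(o,x \right)} = 0 \cdot 2 = 0$)
$v{\left(n \right)} = \frac{2}{3} + \frac{2 n}{3}$ ($v{\left(n \right)} = \frac{2}{3} + \frac{n + n}{3} = \frac{2}{3} + \frac{2 n}{3}$)
$B{\left(A \right)} = 8 + A$ ($B{\left(A \right)} = \left(5 - -3\right) + A = \left(5 + 3\right) + A = 8 + A$)
$K{\left(f \right)} = -5 + 2 f^{2}$ ($K{\left(f \right)} = \left(f^{2} + f f\right) - 5 = \left(f^{2} + f^{2}\right) - 5 = 2 f^{2} - 5 = -5 + 2 f^{2}$)
$24234 - K{\left(B{\left(v{\left(Y{\left(5,5 \right)} \right)} \right)} \right)} = 24234 - \left(-5 + 2 \left(8 + \left(\frac{2}{3} + \frac{2}{3} \cdot 0\right)\right)^{2}\right) = 24234 - \left(-5 + 2 \left(8 + \left(\frac{2}{3} + 0\right)\right)^{2}\right) = 24234 - \left(-5 + 2 \left(8 + \frac{2}{3}\right)^{2}\right) = 24234 - \left(-5 + 2 \left(\frac{26}{3}\right)^{2}\right) = 24234 - \left(-5 + 2 \cdot \frac{676}{9}\right) = 24234 - \left(-5 + \frac{1352}{9}\right) = 24234 - \frac{1307}{9} = \frac{216799}{9}$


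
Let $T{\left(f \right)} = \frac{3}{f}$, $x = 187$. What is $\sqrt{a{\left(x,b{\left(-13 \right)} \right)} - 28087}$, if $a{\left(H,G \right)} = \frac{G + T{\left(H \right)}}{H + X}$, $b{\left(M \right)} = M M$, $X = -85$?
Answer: $\frac{2 i \sqrt{2209761807}}{561} \approx 167.59 i$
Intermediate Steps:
$b{\left(M \right)} = M^{2}$
$a{\left(H,G \right)} = \frac{G + \frac{3}{H}}{-85 + H}$ ($a{\left(H,G \right)} = \frac{G + \frac{3}{H}}{H - 85} = \frac{G + \frac{3}{H}}{-85 + H}$)
$\sqrt{a{\left(x,b{\left(-13 \right)} \right)} - 28087} = \sqrt{\frac{3 + \left(-13\right)^{2} \cdot 187}{187 \left(-85 + 187\right)} - 28087} = \sqrt{\frac{3 + 169 \cdot 187}{187 \cdot 102} - 28087} = \sqrt{\frac{1}{187} \cdot \frac{1}{102} \left(3 + 31603\right) - 28087} = \sqrt{\frac{1}{187} \cdot \frac{1}{102} \cdot 31606 - 28087} = \sqrt{\frac{15803}{9537} - 28087} = \sqrt{- \frac{267849916}{9537}} = \frac{2 i \sqrt{2209761807}}{561}$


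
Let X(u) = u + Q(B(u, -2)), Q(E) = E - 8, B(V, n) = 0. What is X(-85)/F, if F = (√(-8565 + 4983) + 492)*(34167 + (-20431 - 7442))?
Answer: -1271/42947109 + 31*I*√398/171788436 ≈ -2.9595e-5 + 3.6001e-6*I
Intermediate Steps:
F = 3096648 + 18882*I*√398 (F = (√(-3582) + 492)*(34167 - 27873) = (3*I*√398 + 492)*6294 = (492 + 3*I*√398)*6294 = 3096648 + 18882*I*√398 ≈ 3.0966e+6 + 3.7669e+5*I)
Q(E) = -8 + E
X(u) = -8 + u (X(u) = u + (-8 + 0) = u - 8 = -8 + u)
X(-85)/F = (-8 - 85)/(3096648 + 18882*I*√398) = -93/(3096648 + 18882*I*√398)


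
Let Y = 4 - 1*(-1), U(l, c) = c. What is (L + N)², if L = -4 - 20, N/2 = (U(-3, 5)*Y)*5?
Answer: 51076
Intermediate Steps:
Y = 5 (Y = 4 + 1 = 5)
N = 250 (N = 2*((5*5)*5) = 2*(25*5) = 2*125 = 250)
L = -24
(L + N)² = (-24 + 250)² = 226² = 51076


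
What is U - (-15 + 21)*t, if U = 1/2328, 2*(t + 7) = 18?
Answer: -27935/2328 ≈ -12.000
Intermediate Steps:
t = 2 (t = -7 + (½)*18 = -7 + 9 = 2)
U = 1/2328 ≈ 0.00042955
U - (-15 + 21)*t = 1/2328 - (-15 + 21)*2 = 1/2328 - 6*2 = 1/2328 - 1*12 = 1/2328 - 12 = -27935/2328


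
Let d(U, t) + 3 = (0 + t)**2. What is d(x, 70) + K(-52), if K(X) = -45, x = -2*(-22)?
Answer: 4852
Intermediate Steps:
x = 44
d(U, t) = -3 + t**2 (d(U, t) = -3 + (0 + t)**2 = -3 + t**2)
d(x, 70) + K(-52) = (-3 + 70**2) - 45 = (-3 + 4900) - 45 = 4897 - 45 = 4852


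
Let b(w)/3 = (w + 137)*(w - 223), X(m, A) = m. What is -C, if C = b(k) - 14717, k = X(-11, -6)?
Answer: 103169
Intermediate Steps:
k = -11
b(w) = 3*(-223 + w)*(137 + w) (b(w) = 3*((w + 137)*(w - 223)) = 3*((137 + w)*(-223 + w)) = 3*((-223 + w)*(137 + w)) = 3*(-223 + w)*(137 + w))
C = -103169 (C = (-91653 - 258*(-11) + 3*(-11)²) - 14717 = (-91653 + 2838 + 3*121) - 14717 = (-91653 + 2838 + 363) - 14717 = -88452 - 14717 = -103169)
-C = -1*(-103169) = 103169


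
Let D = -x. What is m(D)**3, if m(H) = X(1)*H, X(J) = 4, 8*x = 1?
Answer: -1/8 ≈ -0.12500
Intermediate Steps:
x = 1/8 (x = (1/8)*1 = 1/8 ≈ 0.12500)
D = -1/8 (D = -1*1/8 = -1/8 ≈ -0.12500)
m(H) = 4*H
m(D)**3 = (4*(-1/8))**3 = (-1/2)**3 = -1/8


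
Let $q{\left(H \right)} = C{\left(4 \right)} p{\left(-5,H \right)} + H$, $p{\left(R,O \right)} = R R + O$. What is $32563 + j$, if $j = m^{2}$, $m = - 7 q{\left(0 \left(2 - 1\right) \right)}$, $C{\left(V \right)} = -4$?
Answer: $522563$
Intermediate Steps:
$p{\left(R,O \right)} = O + R^{2}$ ($p{\left(R,O \right)} = R^{2} + O = O + R^{2}$)
$q{\left(H \right)} = -100 - 3 H$ ($q{\left(H \right)} = - 4 \left(H + \left(-5\right)^{2}\right) + H = - 4 \left(H + 25\right) + H = - 4 \left(25 + H\right) + H = \left(-100 - 4 H\right) + H = -100 - 3 H$)
$m = 700$ ($m = - 7 \left(-100 - 3 \cdot 0 \left(2 - 1\right)\right) = - 7 \left(-100 - 3 \cdot 0 \cdot 1\right) = - 7 \left(-100 - 0\right) = - 7 \left(-100 + 0\right) = \left(-7\right) \left(-100\right) = 700$)
$j = 490000$ ($j = 700^{2} = 490000$)
$32563 + j = 32563 + 490000 = 522563$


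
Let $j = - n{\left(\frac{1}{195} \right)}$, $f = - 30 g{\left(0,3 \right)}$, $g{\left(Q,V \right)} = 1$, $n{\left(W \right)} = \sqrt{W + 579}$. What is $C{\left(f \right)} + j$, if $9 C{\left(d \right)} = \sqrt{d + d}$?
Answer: $- \frac{\sqrt{22016670}}{195} + \frac{2 i \sqrt{15}}{9} \approx -24.063 + 0.86066 i$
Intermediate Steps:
$n{\left(W \right)} = \sqrt{579 + W}$
$f = -30$ ($f = \left(-30\right) 1 = -30$)
$C{\left(d \right)} = \frac{\sqrt{2} \sqrt{d}}{9}$ ($C{\left(d \right)} = \frac{\sqrt{d + d}}{9} = \frac{\sqrt{2 d}}{9} = \frac{\sqrt{2} \sqrt{d}}{9}$)
$j = - \frac{\sqrt{22016670}}{195}$ ($j = - \sqrt{579 + \frac{1}{195}} = - \sqrt{\frac{112906}{195}} = - \frac{\sqrt{22016670}}{195} \approx -24.063$)
$C{\left(f \right)} + j = \frac{\sqrt{2} \sqrt{-30}}{9} - \frac{\sqrt{22016670}}{195} = \frac{\sqrt{2} i \sqrt{30}}{9} - \frac{\sqrt{22016670}}{195} = \frac{2 i \sqrt{15}}{9} - \frac{\sqrt{22016670}}{195} = - \frac{\sqrt{22016670}}{195} + \frac{2 i \sqrt{15}}{9}$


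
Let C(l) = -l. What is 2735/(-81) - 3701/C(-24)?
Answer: -121807/648 ≈ -187.97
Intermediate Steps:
2735/(-81) - 3701/C(-24) = 2735/(-81) - 3701/((-1*(-24))) = 2735*(-1/81) - 3701/24 = -2735/81 - 3701*1/24 = -2735/81 - 3701/24 = -121807/648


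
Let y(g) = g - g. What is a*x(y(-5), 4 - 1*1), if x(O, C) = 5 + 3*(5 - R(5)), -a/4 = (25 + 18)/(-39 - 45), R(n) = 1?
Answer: 731/21 ≈ 34.810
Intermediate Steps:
y(g) = 0
a = 43/21 (a = -4*(25 + 18)/(-39 - 45) = -172/(-84) = -172*(-1)/84 = -4*(-43/84) = 43/21 ≈ 2.0476)
x(O, C) = 17 (x(O, C) = 5 + 3*(5 - 1*1) = 5 + 3*(5 - 1) = 5 + 3*4 = 5 + 12 = 17)
a*x(y(-5), 4 - 1*1) = (43/21)*17 = 731/21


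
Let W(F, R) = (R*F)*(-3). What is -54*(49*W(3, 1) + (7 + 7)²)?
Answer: 13230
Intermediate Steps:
W(F, R) = -3*F*R (W(F, R) = (F*R)*(-3) = -3*F*R)
-54*(49*W(3, 1) + (7 + 7)²) = -54*(49*(-3*3*1) + (7 + 7)²) = -54*(49*(-9) + 14²) = -54*(-441 + 196) = -54*(-245) = 13230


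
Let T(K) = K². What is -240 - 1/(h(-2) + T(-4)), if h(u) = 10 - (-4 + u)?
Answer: -7681/32 ≈ -240.03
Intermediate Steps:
h(u) = 14 - u (h(u) = 10 + (4 - u) = 14 - u)
-240 - 1/(h(-2) + T(-4)) = -240 - 1/((14 - 1*(-2)) + (-4)²) = -240 - 1/((14 + 2) + 16) = -240 - 1/(16 + 16) = -240 - 1/32 = -7681/32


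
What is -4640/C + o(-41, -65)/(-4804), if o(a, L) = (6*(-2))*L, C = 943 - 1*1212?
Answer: 5520185/323069 ≈ 17.087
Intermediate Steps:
C = -269 (C = 943 - 1212 = -269)
o(a, L) = -12*L
-4640/C + o(-41, -65)/(-4804) = -4640/(-269) - 12*(-65)/(-4804) = -4640*(-1/269) + 780*(-1/4804) = 4640/269 - 195/1201 = 5520185/323069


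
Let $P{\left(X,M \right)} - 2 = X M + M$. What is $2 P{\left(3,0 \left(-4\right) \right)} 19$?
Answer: $76$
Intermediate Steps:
$P{\left(X,M \right)} = 2 + M + M X$ ($P{\left(X,M \right)} = 2 + \left(X M + M\right) = 2 + \left(M X + M\right) = 2 + \left(M + M X\right) = 2 + M + M X$)
$2 P{\left(3,0 \left(-4\right) \right)} 19 = 2 \left(2 + 0 \left(-4\right) + 0 \left(-4\right) 3\right) 19 = 2 \left(2 + 0 + 0 \cdot 3\right) 19 = 2 \left(2 + 0 + 0\right) 19 = 2 \cdot 2 \cdot 19 = 4 \cdot 19 = 76$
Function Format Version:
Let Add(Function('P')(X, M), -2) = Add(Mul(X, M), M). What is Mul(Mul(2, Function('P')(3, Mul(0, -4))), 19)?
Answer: 76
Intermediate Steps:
Function('P')(X, M) = Add(2, M, Mul(M, X)) (Function('P')(X, M) = Add(2, Add(Mul(X, M), M)) = Add(2, Add(Mul(M, X), M)) = Add(2, Add(M, Mul(M, X))) = Add(2, M, Mul(M, X)))
Mul(Mul(2, Function('P')(3, Mul(0, -4))), 19) = Mul(Mul(2, Add(2, Mul(0, -4), Mul(Mul(0, -4), 3))), 19) = Mul(Mul(2, Add(2, 0, Mul(0, 3))), 19) = Mul(Mul(2, Add(2, 0, 0)), 19) = Mul(Mul(2, 2), 19) = Mul(4, 19) = 76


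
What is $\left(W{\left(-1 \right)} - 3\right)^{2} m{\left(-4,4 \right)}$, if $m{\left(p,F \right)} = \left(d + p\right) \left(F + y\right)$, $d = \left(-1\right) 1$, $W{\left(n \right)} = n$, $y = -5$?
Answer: $80$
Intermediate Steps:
$d = -1$
$m{\left(p,F \right)} = \left(-1 + p\right) \left(-5 + F\right)$ ($m{\left(p,F \right)} = \left(-1 + p\right) \left(F - 5\right) = \left(-1 + p\right) \left(-5 + F\right)$)
$\left(W{\left(-1 \right)} - 3\right)^{2} m{\left(-4,4 \right)} = \left(-1 - 3\right)^{2} \left(5 - 4 - -20 + 4 \left(-4\right)\right) = \left(-4\right)^{2} \left(5 - 4 + 20 - 16\right) = 16 \cdot 5 = 80$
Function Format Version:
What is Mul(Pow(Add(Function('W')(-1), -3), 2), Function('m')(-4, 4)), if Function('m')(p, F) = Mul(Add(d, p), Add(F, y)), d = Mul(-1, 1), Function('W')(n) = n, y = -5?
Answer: 80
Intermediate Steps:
d = -1
Function('m')(p, F) = Mul(Add(-1, p), Add(-5, F)) (Function('m')(p, F) = Mul(Add(-1, p), Add(F, -5)) = Mul(Add(-1, p), Add(-5, F)))
Mul(Pow(Add(Function('W')(-1), -3), 2), Function('m')(-4, 4)) = Mul(Pow(Add(-1, -3), 2), Add(5, Mul(-1, 4), Mul(-5, -4), Mul(4, -4))) = Mul(Pow(-4, 2), Add(5, -4, 20, -16)) = Mul(16, 5) = 80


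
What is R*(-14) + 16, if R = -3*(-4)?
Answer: -152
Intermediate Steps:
R = 12
R*(-14) + 16 = 12*(-14) + 16 = -168 + 16 = -152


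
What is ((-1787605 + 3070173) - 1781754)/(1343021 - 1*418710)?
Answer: -499186/924311 ≈ -0.54006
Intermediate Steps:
((-1787605 + 3070173) - 1781754)/(1343021 - 1*418710) = (1282568 - 1781754)/(1343021 - 418710) = -499186/924311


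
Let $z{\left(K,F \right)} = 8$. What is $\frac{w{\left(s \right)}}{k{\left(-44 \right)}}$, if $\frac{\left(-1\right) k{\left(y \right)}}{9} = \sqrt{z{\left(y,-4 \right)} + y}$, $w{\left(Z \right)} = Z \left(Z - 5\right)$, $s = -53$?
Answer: $\frac{1537 i}{27} \approx 56.926 i$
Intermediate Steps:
$w{\left(Z \right)} = Z \left(-5 + Z\right)$
$k{\left(y \right)} = - 9 \sqrt{8 + y}$
$\frac{w{\left(s \right)}}{k{\left(-44 \right)}} = \frac{\left(-53\right) \left(-5 - 53\right)}{\left(-9\right) \sqrt{8 - 44}} = \frac{\left(-53\right) \left(-58\right)}{\left(-9\right) \sqrt{-36}} = \frac{3074}{\left(-9\right) 6 i} = \frac{3074}{\left(-54\right) i} = 3074 \frac{i}{54} = \frac{1537 i}{27}$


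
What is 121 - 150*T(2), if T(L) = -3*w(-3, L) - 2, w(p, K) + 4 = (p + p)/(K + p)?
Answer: 1321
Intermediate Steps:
w(p, K) = -4 + 2*p/(K + p) (w(p, K) = -4 + (p + p)/(K + p) = -4 + (2*p)/(K + p) = -4 + 2*p/(K + p))
T(L) = -2 - 6*(3 - 2*L)/(-3 + L) (T(L) = -6*(-1*(-3) - 2*L)/(L - 3) - 2 = -6*(3 - 2*L)/(-3 + L) - 2 = -2 - 6*(3 - 2*L)/(-3 + L))
121 - 150*T(2) = 121 - 300*(-6 + 5*2)/(-3 + 2) = 121 - 300*(-6 + 10)/(-1) = 121 - 300*(-1)*4 = 121 - 150*(-8) = 121 + 1200 = 1321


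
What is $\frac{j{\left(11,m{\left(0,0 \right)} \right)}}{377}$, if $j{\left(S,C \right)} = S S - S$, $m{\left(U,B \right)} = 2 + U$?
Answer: $\frac{110}{377} \approx 0.29178$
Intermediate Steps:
$j{\left(S,C \right)} = S^{2} - S$
$\frac{j{\left(11,m{\left(0,0 \right)} \right)}}{377} = \frac{11 \left(-1 + 11\right)}{377} = 11 \cdot 10 \cdot \frac{1}{377} = 110 \cdot \frac{1}{377} = \frac{110}{377}$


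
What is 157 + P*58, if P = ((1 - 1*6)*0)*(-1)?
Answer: 157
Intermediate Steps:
P = 0 (P = ((1 - 6)*0)*(-1) = -5*0*(-1) = 0*(-1) = 0)
157 + P*58 = 157 + 0*58 = 157 + 0 = 157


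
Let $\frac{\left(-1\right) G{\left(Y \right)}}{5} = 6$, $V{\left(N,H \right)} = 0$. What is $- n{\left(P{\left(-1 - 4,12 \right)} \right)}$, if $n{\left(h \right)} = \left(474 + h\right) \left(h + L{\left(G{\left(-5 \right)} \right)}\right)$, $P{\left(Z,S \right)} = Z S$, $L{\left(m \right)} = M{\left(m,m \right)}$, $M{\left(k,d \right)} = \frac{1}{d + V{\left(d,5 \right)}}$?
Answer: $\frac{124269}{5} \approx 24854.0$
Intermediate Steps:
$M{\left(k,d \right)} = \frac{1}{d}$ ($M{\left(k,d \right)} = \frac{1}{d + 0} = \frac{1}{d}$)
$G{\left(Y \right)} = -30$ ($G{\left(Y \right)} = \left(-5\right) 6 = -30$)
$L{\left(m \right)} = \frac{1}{m}$
$P{\left(Z,S \right)} = S Z$
$n{\left(h \right)} = \left(474 + h\right) \left(- \frac{1}{30} + h\right)$ ($n{\left(h \right)} = \left(474 + h\right) \left(h + \frac{1}{-30}\right) = \left(474 + h\right) \left(h - \frac{1}{30}\right) = \left(474 + h\right) \left(- \frac{1}{30} + h\right)$)
$- n{\left(P{\left(-1 - 4,12 \right)} \right)} = - (- \frac{79}{5} + \left(12 \left(-1 - 4\right)\right)^{2} + \frac{14219 \cdot 12 \left(-1 - 4\right)}{30}) = - (- \frac{79}{5} + \left(12 \left(-5\right)\right)^{2} + \frac{14219 \cdot 12 \left(-5\right)}{30}) = - (- \frac{79}{5} + \left(-60\right)^{2} + \frac{14219}{30} \left(-60\right)) = - (- \frac{79}{5} + 3600 - 28438) = \left(-1\right) \left(- \frac{124269}{5}\right) = \frac{124269}{5}$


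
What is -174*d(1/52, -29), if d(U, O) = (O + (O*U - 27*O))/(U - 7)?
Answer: 2272382/121 ≈ 18780.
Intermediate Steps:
d(U, O) = (-26*O + O*U)/(-7 + U) (d(U, O) = (O + (-27*O + O*U))/(-7 + U) = (-26*O + O*U)/(-7 + U))
-174*d(1/52, -29) = -(-5046)*(-26 + 1/52)/(-7 + 1/52) = -(-5046)*(-1351)/((-363/52)*52) = -(-5046)*(-52)*(-1351)/(363*52) = -174*(-39179/363) = 2272382/121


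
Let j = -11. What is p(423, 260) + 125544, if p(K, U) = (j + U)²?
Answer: 187545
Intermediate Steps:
p(K, U) = (-11 + U)²
p(423, 260) + 125544 = (-11 + 260)² + 125544 = 249² + 125544 = 62001 + 125544 = 187545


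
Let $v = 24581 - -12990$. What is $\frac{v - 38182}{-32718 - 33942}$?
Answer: $\frac{611}{66660} \approx 0.0091659$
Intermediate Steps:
$v = 37571$ ($v = 24581 + 12990 = 37571$)
$\frac{v - 38182}{-32718 - 33942} = \frac{37571 - 38182}{-32718 - 33942} = - \frac{611}{-66660} = \left(-611\right) \left(- \frac{1}{66660}\right) = \frac{611}{66660}$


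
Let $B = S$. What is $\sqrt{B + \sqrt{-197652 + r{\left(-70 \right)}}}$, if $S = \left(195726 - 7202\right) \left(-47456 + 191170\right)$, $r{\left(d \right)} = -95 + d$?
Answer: $\sqrt{27093538136 + i \sqrt{197817}} \approx 1.646 \cdot 10^{5} + 0.001 i$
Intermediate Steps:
$S = 27093538136$ ($S = 188524 \cdot 143714 = 27093538136$)
$B = 27093538136$
$\sqrt{B + \sqrt{-197652 + r{\left(-70 \right)}}} = \sqrt{27093538136 + \sqrt{-197652 - 165}} = \sqrt{27093538136 + \sqrt{-197817}} = \sqrt{27093538136 + i \sqrt{197817}}$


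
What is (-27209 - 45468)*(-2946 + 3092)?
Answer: -10610842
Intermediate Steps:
(-27209 - 45468)*(-2946 + 3092) = -72677*146 = -10610842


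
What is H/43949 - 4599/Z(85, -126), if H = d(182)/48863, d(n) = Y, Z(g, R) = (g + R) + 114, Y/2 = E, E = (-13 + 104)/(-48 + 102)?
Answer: -3652863457796/57981959649 ≈ -63.000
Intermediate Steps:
E = 91/54 ≈ 1.6852
Y = 91/27 (Y = 2*(91/54) = 91/27 ≈ 3.3704)
Z(g, R) = 114 + R + g (Z(g, R) = (R + g) + 114 = 114 + R + g)
d(n) = 91/27
H = 91/1319301 (H = (91/27)/48863 = (91/27)*(1/48863) = 91/1319301 ≈ 6.8976e-5)
H/43949 - 4599/Z(85, -126) = (91/1319301)/43949 - 4599/(114 - 126 + 85) = (91/1319301)*(1/43949) - 4599/73 = 91/57981959649 - 4599*1/73 = 91/57981959649 - 63 = -3652863457796/57981959649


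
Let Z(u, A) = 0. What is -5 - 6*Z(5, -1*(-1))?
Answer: -5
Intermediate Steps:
-5 - 6*Z(5, -1*(-1)) = -5 - 6*0 = -5 + 0 = -5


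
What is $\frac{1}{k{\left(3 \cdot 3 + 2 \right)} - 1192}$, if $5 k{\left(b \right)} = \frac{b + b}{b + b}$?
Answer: $- \frac{5}{5959} \approx -0.00083907$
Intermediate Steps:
$k{\left(b \right)} = \frac{1}{5}$ ($k{\left(b \right)} = \frac{\left(b + b\right) \frac{1}{b + b}}{5} = \frac{2 b \frac{1}{2 b}}{5} = \frac{1}{5} \cdot 1 = \frac{1}{5}$)
$\frac{1}{k{\left(3 \cdot 3 + 2 \right)} - 1192} = \frac{1}{\frac{1}{5} - 1192} = \frac{1}{- \frac{5959}{5}} = - \frac{5}{5959}$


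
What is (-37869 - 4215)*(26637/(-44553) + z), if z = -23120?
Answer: 14450130533916/14851 ≈ 9.7301e+8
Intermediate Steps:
(-37869 - 4215)*(26637/(-44553) + z) = (-37869 - 4215)*(26637/(-44553) - 23120) = -42084*(26637*(-1/44553) - 23120) = -42084*(-8879/14851 - 23120) = -42084*(-343363999/14851) = 14450130533916/14851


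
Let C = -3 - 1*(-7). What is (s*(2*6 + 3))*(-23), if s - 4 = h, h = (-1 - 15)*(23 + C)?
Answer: 147660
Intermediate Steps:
C = 4 (C = -3 + 7 = 4)
h = -432 (h = (-1 - 15)*(23 + 4) = -16*27 = -432)
s = -428 (s = 4 - 432 = -428)
(s*(2*6 + 3))*(-23) = -428*(2*6 + 3)*(-23) = -428*(12 + 3)*(-23) = -428*15*(-23) = -6420*(-23) = 147660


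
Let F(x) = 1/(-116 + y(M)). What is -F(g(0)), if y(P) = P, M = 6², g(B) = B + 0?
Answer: 1/80 ≈ 0.012500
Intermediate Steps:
g(B) = B
M = 36
F(x) = -1/80 (F(x) = 1/(-116 + 36) = 1/(-80) = -1/80)
-F(g(0)) = -1*(-1/80) = 1/80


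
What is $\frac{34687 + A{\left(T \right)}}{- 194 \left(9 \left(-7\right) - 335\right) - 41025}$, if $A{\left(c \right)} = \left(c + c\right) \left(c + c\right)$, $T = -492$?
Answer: $\frac{1002943}{36187} \approx 27.716$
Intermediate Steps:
$A{\left(c \right)} = 4 c^{2}$ ($A{\left(c \right)} = 2 c 2 c = 4 c^{2}$)
$\frac{34687 + A{\left(T \right)}}{- 194 \left(9 \left(-7\right) - 335\right) - 41025} = \frac{34687 + 4 \left(-492\right)^{2}}{- 194 \left(9 \left(-7\right) - 335\right) - 41025} = \frac{34687 + 4 \cdot 242064}{- 194 \left(-63 - 335\right) - 41025} = \frac{34687 + 968256}{\left(-194\right) \left(-398\right) - 41025} = \frac{1002943}{77212 - 41025} = \frac{1002943}{36187}$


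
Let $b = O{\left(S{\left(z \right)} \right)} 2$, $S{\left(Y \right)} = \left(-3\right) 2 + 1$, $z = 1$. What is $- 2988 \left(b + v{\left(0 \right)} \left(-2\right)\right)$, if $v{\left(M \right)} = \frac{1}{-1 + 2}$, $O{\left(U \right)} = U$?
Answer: $35856$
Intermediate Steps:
$S{\left(Y \right)} = -5$ ($S{\left(Y \right)} = -6 + 1 = -5$)
$v{\left(M \right)} = 1$ ($v{\left(M \right)} = 1^{-1} = 1$)
$b = -10$ ($b = \left(-5\right) 2 = -10$)
$- 2988 \left(b + v{\left(0 \right)} \left(-2\right)\right) = - 2988 \left(-10 + 1 \left(-2\right)\right) = - 2988 \left(-10 - 2\right) = \left(-2988\right) \left(-12\right) = 35856$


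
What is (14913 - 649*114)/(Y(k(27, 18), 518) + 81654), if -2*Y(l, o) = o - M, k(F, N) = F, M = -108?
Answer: -59073/81341 ≈ -0.72624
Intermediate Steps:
Y(l, o) = -54 - o/2 (Y(l, o) = -(o - 1*(-108))/2 = -(o + 108)/2 = -(108 + o)/2 = -54 - o/2)
(14913 - 649*114)/(Y(k(27, 18), 518) + 81654) = (14913 - 649*114)/((-54 - 1/2*518) + 81654) = (14913 - 73986)/((-54 - 259) + 81654) = -59073/(-313 + 81654) = -59073/81341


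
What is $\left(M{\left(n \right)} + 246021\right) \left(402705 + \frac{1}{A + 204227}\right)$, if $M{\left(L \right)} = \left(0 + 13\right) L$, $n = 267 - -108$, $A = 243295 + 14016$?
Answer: $\frac{7772074818728456}{76923} \approx 1.0104 \cdot 10^{11}$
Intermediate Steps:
$A = 257311$
$n = 375$ ($n = 267 + 108 = 375$)
$M{\left(L \right)} = 13 L$
$\left(M{\left(n \right)} + 246021\right) \left(402705 + \frac{1}{A + 204227}\right) = \left(13 \cdot 375 + 246021\right) \left(402705 + \frac{1}{257311 + 204227}\right) = \left(4875 + 246021\right) \left(402705 + \frac{1}{461538}\right) = 250896 \left(402705 + \frac{1}{461538}\right) = 250896 \cdot \frac{185863660291}{461538} = \frac{7772074818728456}{76923}$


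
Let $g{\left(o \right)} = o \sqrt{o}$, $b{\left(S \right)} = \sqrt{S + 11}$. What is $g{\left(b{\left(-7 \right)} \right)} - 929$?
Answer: $-929 + 2 \sqrt{2} \approx -926.17$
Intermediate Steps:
$b{\left(S \right)} = \sqrt{11 + S}$
$g{\left(o \right)} = o^{\frac{3}{2}}$
$g{\left(b{\left(-7 \right)} \right)} - 929 = \left(\sqrt{11 - 7}\right)^{\frac{3}{2}} - 929 = \left(\sqrt{4}\right)^{\frac{3}{2}} - 929 = 2^{\frac{3}{2}} - 929 = 2 \sqrt{2} - 929 = -929 + 2 \sqrt{2}$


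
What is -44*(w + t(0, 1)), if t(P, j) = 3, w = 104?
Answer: -4708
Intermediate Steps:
-44*(w + t(0, 1)) = -44*(104 + 3) = -44*107 = -4708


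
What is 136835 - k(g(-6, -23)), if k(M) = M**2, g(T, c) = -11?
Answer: 136714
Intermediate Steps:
136835 - k(g(-6, -23)) = 136835 - 1*(-11)**2 = 136835 - 1*121 = 136835 - 121 = 136714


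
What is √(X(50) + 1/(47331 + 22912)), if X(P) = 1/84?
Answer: √103739568681/2950206 ≈ 0.10917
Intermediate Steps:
X(P) = 1/84
√(X(50) + 1/(47331 + 22912)) = √(1/84 + 1/(47331 + 22912)) = √(1/84 + 1/70243) = √(70327/5900412) = √103739568681/2950206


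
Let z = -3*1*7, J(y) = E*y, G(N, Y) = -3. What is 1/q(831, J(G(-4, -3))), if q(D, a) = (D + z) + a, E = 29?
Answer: 1/723 ≈ 0.0013831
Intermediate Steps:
J(y) = 29*y
z = -21 (z = -3*7 = -21)
q(D, a) = -21 + D + a (q(D, a) = (D - 21) + a = (-21 + D) + a = -21 + D + a)
1/q(831, J(G(-4, -3))) = 1/(-21 + 831 + 29*(-3)) = 1/(-21 + 831 - 87) = 1/723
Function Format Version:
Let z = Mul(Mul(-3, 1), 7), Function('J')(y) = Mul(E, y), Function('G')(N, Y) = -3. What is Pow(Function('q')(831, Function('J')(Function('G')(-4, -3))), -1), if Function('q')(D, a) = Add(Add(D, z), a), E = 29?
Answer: Rational(1, 723) ≈ 0.0013831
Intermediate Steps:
Function('J')(y) = Mul(29, y)
z = -21 (z = Mul(-3, 7) = -21)
Function('q')(D, a) = Add(-21, D, a) (Function('q')(D, a) = Add(Add(D, -21), a) = Add(Add(-21, D), a) = Add(-21, D, a))
Pow(Function('q')(831, Function('J')(Function('G')(-4, -3))), -1) = Pow(Add(-21, 831, Mul(29, -3)), -1) = Pow(Add(-21, 831, -87), -1) = Pow(723, -1) = Rational(1, 723)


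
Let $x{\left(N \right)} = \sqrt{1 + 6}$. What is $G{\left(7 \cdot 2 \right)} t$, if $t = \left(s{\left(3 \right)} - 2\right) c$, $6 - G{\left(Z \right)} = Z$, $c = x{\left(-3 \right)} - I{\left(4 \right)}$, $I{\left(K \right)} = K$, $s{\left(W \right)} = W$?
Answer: $32 - 8 \sqrt{7} \approx 10.834$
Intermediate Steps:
$x{\left(N \right)} = \sqrt{7}$
$c = -4 + \sqrt{7}$ ($c = \sqrt{7} - 4 = -4 + \sqrt{7} \approx -1.3542$)
$G{\left(Z \right)} = 6 - Z$
$t = -4 + \sqrt{7}$ ($t = \left(3 - 2\right) \left(-4 + \sqrt{7}\right) = 1 \left(-4 + \sqrt{7}\right) = -4 + \sqrt{7} \approx -1.3542$)
$G{\left(7 \cdot 2 \right)} t = \left(6 - 7 \cdot 2\right) \left(-4 + \sqrt{7}\right) = \left(6 - 14\right) \left(-4 + \sqrt{7}\right) = - 8 \left(-4 + \sqrt{7}\right) = 32 - 8 \sqrt{7}$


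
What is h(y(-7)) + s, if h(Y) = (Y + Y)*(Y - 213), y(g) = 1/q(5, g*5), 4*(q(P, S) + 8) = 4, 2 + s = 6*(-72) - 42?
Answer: -20340/49 ≈ -415.10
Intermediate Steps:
s = -476 (s = -2 + (6*(-72) - 42) = -2 + (-432 - 42) = -2 - 474 = -476)
q(P, S) = -7 (q(P, S) = -8 + (¼)*4 = -8 + 1 = -7)
y(g) = -⅐ (y(g) = 1/(-7) = -⅐)
h(Y) = 2*Y*(-213 + Y) (h(Y) = (2*Y)*(-213 + Y) = 2*Y*(-213 + Y))
h(y(-7)) + s = 2*(-⅐)*(-213 - ⅐) - 476 = 2*(-⅐)*(-1492/7) - 476 = 2984/49 - 476 = -20340/49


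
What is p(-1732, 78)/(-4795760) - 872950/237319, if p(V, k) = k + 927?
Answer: -837339439519/227624993488 ≈ -3.6786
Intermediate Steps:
p(V, k) = 927 + k
p(-1732, 78)/(-4795760) - 872950/237319 = (927 + 78)/(-4795760) - 872950/237319 = 1005*(-1/4795760) - 872950*1/237319 = -201/959152 - 872950/237319 = -837339439519/227624993488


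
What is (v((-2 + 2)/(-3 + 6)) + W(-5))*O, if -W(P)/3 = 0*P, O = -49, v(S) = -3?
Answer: 147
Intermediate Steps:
W(P) = 0 (W(P) = -0*P = -3*0 = 0)
(v((-2 + 2)/(-3 + 6)) + W(-5))*O = (-3 + 0)*(-49) = -3*(-49) = 147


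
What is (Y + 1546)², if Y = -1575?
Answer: 841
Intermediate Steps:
(Y + 1546)² = (-1575 + 1546)² = (-29)² = 841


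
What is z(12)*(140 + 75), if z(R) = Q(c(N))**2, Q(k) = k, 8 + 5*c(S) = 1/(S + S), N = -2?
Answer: 46827/80 ≈ 585.34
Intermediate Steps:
c(S) = -8/5 + 1/(10*S) (c(S) = -8/5 + 1/(5*(S + S)) = -8/5 + 1/(5*((2*S))) = -8/5 + (1/(2*S))/5 = -8/5 + 1/(10*S))
z(R) = 1089/400 (z(R) = ((1/10)*(1 - 16*(-2))/(-2))**2 = ((1/10)*(-1/2)*(1 + 32))**2 = ((1/10)*(-1/2)*33)**2 = (-33/20)**2 = 1089/400)
z(12)*(140 + 75) = 1089*(140 + 75)/400 = (1089/400)*215 = 46827/80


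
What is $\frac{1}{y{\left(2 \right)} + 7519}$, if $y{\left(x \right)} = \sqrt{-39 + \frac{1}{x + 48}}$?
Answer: $\frac{375950}{2826769999} - \frac{5 i \sqrt{3898}}{2826769999} \approx 0.000133 - 1.1043 \cdot 10^{-7} i$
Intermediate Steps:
$y{\left(x \right)} = \sqrt{-39 + \frac{1}{48 + x}}$
$\frac{1}{y{\left(2 \right)} + 7519} = \frac{1}{\sqrt{\frac{-1871 - 78}{48 + 2}} + 7519} = \frac{1}{\sqrt{\frac{-1871 - 78}{50}} + 7519} = \frac{1}{\sqrt{\frac{1}{50} \left(-1949\right)} + 7519} = \frac{1}{\sqrt{- \frac{1949}{50}} + 7519} = \frac{1}{\frac{i \sqrt{3898}}{10} + 7519} = \frac{1}{7519 + \frac{i \sqrt{3898}}{10}}$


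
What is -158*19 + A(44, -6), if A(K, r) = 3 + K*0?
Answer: -2999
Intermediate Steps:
A(K, r) = 3 (A(K, r) = 3 + 0 = 3)
-158*19 + A(44, -6) = -158*19 + 3 = -3002 + 3 = -2999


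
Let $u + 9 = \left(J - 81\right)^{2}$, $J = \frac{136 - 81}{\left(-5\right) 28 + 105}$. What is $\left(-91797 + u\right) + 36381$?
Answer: $- \frac{2381741}{49} \approx -48607.0$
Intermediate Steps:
$J = - \frac{11}{7}$ ($J = \frac{55}{-140 + 105} = \frac{55}{-35} = 55 \left(- \frac{1}{35}\right) = - \frac{11}{7} \approx -1.5714$)
$u = \frac{333643}{49}$ ($u = -9 + \left(- \frac{11}{7} - 81\right)^{2} = -9 + \left(- \frac{578}{7}\right)^{2} = -9 + \frac{334084}{49} = \frac{333643}{49} \approx 6809.0$)
$\left(-91797 + u\right) + 36381 = \left(-91797 + \frac{333643}{49}\right) + 36381 = - \frac{4164410}{49} + 36381 = - \frac{2381741}{49}$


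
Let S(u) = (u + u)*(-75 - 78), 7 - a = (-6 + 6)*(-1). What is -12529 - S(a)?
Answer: -10387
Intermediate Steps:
a = 7 (a = 7 - (-6 + 6)*(-1) = 7 - 0*(-1) = 7 - 1*0 = 7 + 0 = 7)
S(u) = -306*u (S(u) = (2*u)*(-153) = -306*u)
-12529 - S(a) = -12529 - (-306)*7 = -12529 - 1*(-2142) = -12529 + 2142 = -10387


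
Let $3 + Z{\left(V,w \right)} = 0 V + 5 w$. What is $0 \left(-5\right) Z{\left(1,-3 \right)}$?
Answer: $0$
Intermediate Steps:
$Z{\left(V,w \right)} = -3 + 5 w$ ($Z{\left(V,w \right)} = -3 + \left(0 V + 5 w\right) = -3 + \left(0 + 5 w\right) = -3 + 5 w$)
$0 \left(-5\right) Z{\left(1,-3 \right)} = 0 \left(-5\right) \left(-3 + 5 \left(-3\right)\right) = 0 \left(-3 - 15\right) = 0 \left(-18\right) = 0$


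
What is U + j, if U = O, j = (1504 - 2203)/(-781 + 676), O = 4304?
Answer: 150873/35 ≈ 4310.7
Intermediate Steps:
j = 233/35 (j = -699/(-105) = -699*(-1/105) = 233/35 ≈ 6.6571)
U = 4304
U + j = 4304 + 233/35 = 150873/35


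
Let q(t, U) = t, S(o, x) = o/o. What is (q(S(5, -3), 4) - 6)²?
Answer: 25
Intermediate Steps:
S(o, x) = 1
(q(S(5, -3), 4) - 6)² = (1 - 6)² = (-5)² = 25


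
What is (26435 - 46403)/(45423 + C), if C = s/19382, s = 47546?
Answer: -96754944/220109033 ≈ -0.43958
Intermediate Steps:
C = 23773/9691 (C = 47546/19382 = 47546*(1/19382) = 23773/9691 ≈ 2.4531)
(26435 - 46403)/(45423 + C) = (26435 - 46403)/(45423 + 23773/9691) = -19968/440218066/9691 = -19968*9691/440218066 = -96754944/220109033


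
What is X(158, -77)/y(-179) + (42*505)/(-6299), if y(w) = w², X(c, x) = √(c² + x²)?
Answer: -21210/6299 + √30893/32041 ≈ -3.3617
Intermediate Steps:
X(158, -77)/y(-179) + (42*505)/(-6299) = √(158² + (-77)²)/((-179)²) + (42*505)/(-6299) = √(24964 + 5929)/32041 + 21210*(-1/6299) = √30893*(1/32041) - 21210/6299 = √30893/32041 - 21210/6299 = -21210/6299 + √30893/32041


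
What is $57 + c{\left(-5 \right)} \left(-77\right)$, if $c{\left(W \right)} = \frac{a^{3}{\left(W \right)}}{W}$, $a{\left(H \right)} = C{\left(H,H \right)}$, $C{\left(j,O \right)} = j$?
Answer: $-1868$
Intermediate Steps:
$a{\left(H \right)} = H$
$c{\left(W \right)} = W^{2}$ ($c{\left(W \right)} = \frac{W^{3}}{W} = W^{2}$)
$57 + c{\left(-5 \right)} \left(-77\right) = 57 + \left(-5\right)^{2} \left(-77\right) = 57 + 25 \left(-77\right) = 57 - 1925 = -1868$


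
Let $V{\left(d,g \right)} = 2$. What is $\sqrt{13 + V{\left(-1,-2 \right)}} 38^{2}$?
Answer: $1444 \sqrt{15} \approx 5592.6$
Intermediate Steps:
$\sqrt{13 + V{\left(-1,-2 \right)}} 38^{2} = \sqrt{13 + 2} \cdot 38^{2} = \sqrt{15} \cdot 1444 = 1444 \sqrt{15}$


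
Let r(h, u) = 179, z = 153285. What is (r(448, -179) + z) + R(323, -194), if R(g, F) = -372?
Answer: 153092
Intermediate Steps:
(r(448, -179) + z) + R(323, -194) = (179 + 153285) - 372 = 153464 - 372 = 153092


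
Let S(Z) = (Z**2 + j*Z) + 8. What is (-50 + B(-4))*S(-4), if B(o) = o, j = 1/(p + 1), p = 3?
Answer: -1242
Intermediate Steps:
j = 1/4 (j = 1/(3 + 1) = 1/4 ≈ 0.25000)
S(Z) = 8 + Z**2 + Z/4 (S(Z) = (Z**2 + Z/4) + 8 = 8 + Z**2 + Z/4)
(-50 + B(-4))*S(-4) = (-50 - 4)*(8 + (-4)**2 + (1/4)*(-4)) = -54*(8 + 16 - 1) = -54*23 = -1242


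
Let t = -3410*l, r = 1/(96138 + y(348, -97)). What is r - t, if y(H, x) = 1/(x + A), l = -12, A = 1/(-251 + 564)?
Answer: -119435224067280/2918749367 ≈ -40920.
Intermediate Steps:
A = 1/313 ≈ 0.0031949
y(H, x) = 1/(1/313 + x) (y(H, x) = 1/(x + 1/313) = 1/(1/313 + x))
r = 30360/2918749367 (r = 1/(96138 + 313/(1 + 313*(-97))) = 1/(96138 + 313/(1 - 30361)) = 1/(96138 + 313/(-30360)) = 1/(96138 + 313*(-1/30360)) = 1/(96138 - 313/30360) = 1/(2918749367/30360) = 30360/2918749367 ≈ 1.0402e-5)
t = 40920 (t = -3410*(-12) = 40920)
r - t = 30360/2918749367 - 1*40920 = 30360/2918749367 - 40920 = -119435224067280/2918749367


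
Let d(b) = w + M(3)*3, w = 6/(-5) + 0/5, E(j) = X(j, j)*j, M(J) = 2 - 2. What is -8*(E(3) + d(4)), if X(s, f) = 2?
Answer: -192/5 ≈ -38.400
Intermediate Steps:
M(J) = 0
E(j) = 2*j
w = -6/5 (w = 6*(-1/5) + 0*(1/5) = -6/5 + 0 = -6/5 ≈ -1.2000)
d(b) = -6/5 (d(b) = -6/5 + 0*3 = -6/5 + 0 = -6/5)
-8*(E(3) + d(4)) = -8*(2*3 - 6/5) = -8*(6 - 6/5) = -8*24/5 = -192/5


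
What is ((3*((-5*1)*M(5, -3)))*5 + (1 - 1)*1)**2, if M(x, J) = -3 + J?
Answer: 202500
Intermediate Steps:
((3*((-5*1)*M(5, -3)))*5 + (1 - 1)*1)**2 = ((3*((-5*1)*(-3 - 3)))*5 + (1 - 1)*1)**2 = ((3*(-5*(-6)))*5 + 0*1)**2 = ((3*30)*5 + 0)**2 = (90*5 + 0)**2 = (450 + 0)**2 = 450**2 = 202500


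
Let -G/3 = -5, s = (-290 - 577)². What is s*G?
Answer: 11275335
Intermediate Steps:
s = 751689 (s = (-867)² = 751689)
G = 15 (G = -3*(-5) = 15)
s*G = 751689*15 = 11275335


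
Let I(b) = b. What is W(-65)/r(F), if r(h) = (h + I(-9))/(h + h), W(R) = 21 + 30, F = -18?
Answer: 68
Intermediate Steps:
W(R) = 51
r(h) = (-9 + h)/(2*h) (r(h) = (h - 9)/(h + h) = (-9 + h)/((2*h)) = (-9 + h)*(1/(2*h)) = (-9 + h)/(2*h))
W(-65)/r(F) = 51/(((½)*(-9 - 18)/(-18))) = 51/(((½)*(-1/18)*(-27))) = 51/(¾) = 51*(4/3) = 68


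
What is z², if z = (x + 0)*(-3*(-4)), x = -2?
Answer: 576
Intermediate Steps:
z = -24 (z = (-2 + 0)*(-3*(-4)) = -2*12 = -24)
z² = (-24)² = 576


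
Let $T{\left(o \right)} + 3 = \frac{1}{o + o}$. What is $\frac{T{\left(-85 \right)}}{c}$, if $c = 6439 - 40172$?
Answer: $\frac{73}{819230} \approx 8.9108 \cdot 10^{-5}$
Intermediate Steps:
$c = -33733$ ($c = 6439 - 40172 = -33733$)
$T{\left(o \right)} = -3 + \frac{1}{2 o}$ ($T{\left(o \right)} = -3 + \frac{1}{o + o} = -3 + \frac{1}{2 o}$)
$\frac{T{\left(-85 \right)}}{c} = \frac{-3 + \frac{1}{2 \left(-85\right)}}{-33733} = \left(-3 + \frac{1}{2} \left(- \frac{1}{85}\right)\right) \left(- \frac{1}{33733}\right) = \left(-3 - \frac{1}{170}\right) \left(- \frac{1}{33733}\right) = \left(- \frac{511}{170}\right) \left(- \frac{1}{33733}\right) = \frac{73}{819230}$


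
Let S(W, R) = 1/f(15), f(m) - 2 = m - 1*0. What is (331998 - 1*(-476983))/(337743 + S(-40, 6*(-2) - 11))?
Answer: 13752677/5741632 ≈ 2.3953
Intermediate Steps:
f(m) = 2 + m (f(m) = 2 + (m - 1*0) = 2 + (m + 0) = 2 + m)
S(W, R) = 1/17 (S(W, R) = 1/(2 + 15) = 1/17)
(331998 - 1*(-476983))/(337743 + S(-40, 6*(-2) - 11)) = (331998 - 1*(-476983))/(337743 + 1/17) = (331998 + 476983)/(5741632/17) = 808981*(17/5741632) = 13752677/5741632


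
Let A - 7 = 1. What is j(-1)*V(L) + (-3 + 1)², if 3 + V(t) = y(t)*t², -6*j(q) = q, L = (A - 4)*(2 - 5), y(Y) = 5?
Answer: 247/2 ≈ 123.50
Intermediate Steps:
A = 8 (A = 7 + 1 = 8)
L = -12 (L = (8 - 4)*(2 - 5) = 4*(-3) = -12)
j(q) = -q/6
V(t) = -3 + 5*t²
j(-1)*V(L) + (-3 + 1)² = (-⅙*(-1))*(-3 + 5*(-12)²) + (-3 + 1)² = (-3 + 5*144)/6 + (-2)² = (-3 + 720)/6 + 4 = (⅙)*717 + 4 = 239/2 + 4 = 247/2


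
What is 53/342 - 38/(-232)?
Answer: 6323/19836 ≈ 0.31876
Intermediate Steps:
53/342 - 38/(-232) = 53*(1/342) - 38*(-1/232) = 53/342 + 19/116 = 6323/19836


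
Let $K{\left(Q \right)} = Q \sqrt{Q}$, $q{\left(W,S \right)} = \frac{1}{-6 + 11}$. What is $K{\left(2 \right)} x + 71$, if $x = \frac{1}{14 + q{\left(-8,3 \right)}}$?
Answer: $71 + \frac{10 \sqrt{2}}{71} \approx 71.199$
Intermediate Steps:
$q{\left(W,S \right)} = \frac{1}{5}$
$x = \frac{5}{71}$ ($x = \frac{1}{14 + \frac{1}{5}} = \frac{1}{\frac{71}{5}} = \frac{5}{71} \approx 0.070423$)
$K{\left(Q \right)} = Q^{\frac{3}{2}}$
$K{\left(2 \right)} x + 71 = 2^{\frac{3}{2}} \cdot \frac{5}{71} + 71 = 2 \sqrt{2} \cdot \frac{5}{71} + 71 = \frac{10 \sqrt{2}}{71} + 71 = 71 + \frac{10 \sqrt{2}}{71}$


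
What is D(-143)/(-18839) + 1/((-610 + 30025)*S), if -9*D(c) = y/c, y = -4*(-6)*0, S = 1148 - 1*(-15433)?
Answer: 1/487730115 ≈ 2.0503e-9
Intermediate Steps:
S = 16581 (S = 1148 + 15433 = 16581)
y = 0 (y = 24*0 = 0)
D(c) = 0 (D(c) = -0/c = -1/9*0 = 0)
D(-143)/(-18839) + 1/((-610 + 30025)*S) = 0/(-18839) + 1/((-610 + 30025)*16581) = 0*(-1/18839) + (1/16581)/29415 = 0 + (1/29415)*(1/16581) = 0 + 1/487730115 = 1/487730115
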